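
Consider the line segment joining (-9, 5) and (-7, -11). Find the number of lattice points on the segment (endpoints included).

The number of lattice points on a segment between lattice points is gcd(|Δx|,|Δy|) + 1 = gcd(2,16) + 1 = 2 + 1 = 3.

3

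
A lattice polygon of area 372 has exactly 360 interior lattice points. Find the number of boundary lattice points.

26

Pick's theorem gives A = I + B/2 − 1, so B = 2(A − I + 1) = 2(372 − 360 + 1) = 26.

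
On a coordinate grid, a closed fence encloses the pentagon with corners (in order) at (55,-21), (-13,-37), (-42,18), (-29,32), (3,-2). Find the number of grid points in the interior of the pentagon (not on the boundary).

By the shoelace formula, twice the signed area is |[55·(-37) − (-13)·(-21)] + [(-13)·18 − (-42)·(-37)] + [(-42)·32 − (-29)·18] + [(-29)·(-2) − 3·32] + [3·(-21) − 55·(-2)]| = 4909, so the area is 2454.5.
Summing gcd(|Δx|,|Δy|) over the edges gives the boundary count: gcd(68,16) + gcd(29,55) + gcd(13,14) + gcd(32,34) + gcd(52,19) = 4+1+1+2+1 = 9.
Pick's theorem gives I = A − B/2 + 1 = 2454.5 − 9/2 + 1 = 2451.

2451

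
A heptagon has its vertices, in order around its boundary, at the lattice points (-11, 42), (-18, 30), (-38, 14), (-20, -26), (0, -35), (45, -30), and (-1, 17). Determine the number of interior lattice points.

2860

By the shoelace formula, twice the signed area is |((-11)·30 − (-18)·42) + ((-18)·14 − (-38)·30) + ((-38)·(-26) − (-20)·14) + ((-20)·(-35) − 0·(-26)) + (0·(-30) − 45·(-35)) + (45·17 − (-1)·(-30)) + ((-1)·42 − (-11)·17)| = 5737, so the area is 2868.5.
Summing gcd(|Δx|,|Δy|) over the edges gives the boundary count: gcd(7,12) + gcd(20,16) + gcd(18,40) + gcd(20,9) + gcd(45,5) + gcd(46,47) + gcd(10,25) = 1+4+2+1+5+1+5 = 19.
Pick's theorem gives I = A − B/2 + 1 = 2868.5 − 19/2 + 1 = 2860.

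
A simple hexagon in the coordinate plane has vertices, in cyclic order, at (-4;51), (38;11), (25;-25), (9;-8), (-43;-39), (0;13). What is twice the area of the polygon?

4384

The shoelace formula gives twice the area as |[(-4)·11 − 38·51] + [38·(-25) − 25·11] + [25·(-8) − 9·(-25)] + [9·(-39) − (-43)·(-8)] + [(-43)·13 − 0·(-39)] + [0·51 − (-4)·13]| = 4384, so the area is 2192.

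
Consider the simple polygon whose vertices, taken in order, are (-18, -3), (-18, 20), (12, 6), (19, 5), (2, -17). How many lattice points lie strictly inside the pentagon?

By the shoelace formula, twice the signed area is |[(-18)·20 − (-18)·(-3)] + [(-18)·6 − 12·20] + [12·5 − 19·6] + [19·(-17) − 2·5] + [2·(-3) − (-18)·(-17)]| = 1461, so the area is 730.5.
The number of boundary lattice points is Σ gcd(|Δx|,|Δy|) = gcd(0,23) + gcd(30,14) + gcd(7,1) + gcd(17,22) + gcd(20,14) = 23+2+1+1+2 = 29.
Pick's theorem gives I = A − B/2 + 1 = 730.5 − 29/2 + 1 = 717.

717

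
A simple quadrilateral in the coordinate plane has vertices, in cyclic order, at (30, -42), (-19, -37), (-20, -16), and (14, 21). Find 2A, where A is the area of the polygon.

Using the shoelace formula, 2A = |(30·(-37) − (-19)·(-42)) + ((-19)·(-16) − (-20)·(-37)) + ((-20)·21 − 14·(-16)) + (14·(-42) − 30·21)| = 3758, so the area is 1879.

3758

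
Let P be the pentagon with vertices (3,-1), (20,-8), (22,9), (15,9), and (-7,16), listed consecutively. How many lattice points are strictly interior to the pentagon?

Using the shoelace formula, 2A = |(3·(-8) − 20·(-1)) + (20·9 − 22·(-8)) + (22·9 − 15·9) + (15·16 − (-7)·9) + ((-7)·(-1) − 3·16)| = 677, so the area is 677/2.
Along each edge there are gcd(|Δx|,|Δy|)+1 lattice points, so counting each shared vertex once the boundary has gcd(17,7) + gcd(2,17) + gcd(7,0) + gcd(22,7) + gcd(10,17) = 1+1+7+1+1 = 11.
Pick's theorem gives I = A − B/2 + 1 = 677/2 − 11/2 + 1 = 334.

334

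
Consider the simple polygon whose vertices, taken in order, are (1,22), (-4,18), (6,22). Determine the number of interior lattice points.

7

The shoelace formula gives twice the area as |(1·18 − (-4)·22) + ((-4)·22 − 6·18) + (6·22 − 1·22)| = 20, so the area is 10.
Along each edge there are gcd(|Δx|,|Δy|)+1 lattice points, so counting each shared vertex once the boundary has gcd(5,4) + gcd(10,4) + gcd(5,0) = 1+2+5 = 8.
Pick's theorem gives I = A − B/2 + 1 = 10 − 8/2 + 1 = 7.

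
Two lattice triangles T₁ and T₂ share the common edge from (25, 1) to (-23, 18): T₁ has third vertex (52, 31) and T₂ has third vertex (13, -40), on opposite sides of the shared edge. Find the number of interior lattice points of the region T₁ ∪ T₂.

The union is the simple quadrilateral with vertices (25, 1), (52, 31), (-23, 18), (13, -40) in order.
Using the shoelace formula, 2A = |[25·31 − 52·1] + [52·18 − (-23)·31] + [(-23)·(-40) − 13·18] + [13·1 − 25·(-40)]| = 4071, so the area is 4071/2.
Along each edge there are gcd(|Δx|,|Δy|)+1 lattice points, so counting each shared vertex once the boundary has gcd(27,30) + gcd(75,13) + gcd(36,58) + gcd(12,41) = 3+1+2+1 = 7.
By Pick's theorem I = A − B/2 + 1 = 4071/2 − 7/2 + 1 = 2033.

2033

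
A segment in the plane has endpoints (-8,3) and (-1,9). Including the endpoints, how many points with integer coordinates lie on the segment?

The number of lattice points on a segment between lattice points is gcd(|Δx|,|Δy|) + 1 = gcd(7,6) + 1 = 1 + 1 = 2.

2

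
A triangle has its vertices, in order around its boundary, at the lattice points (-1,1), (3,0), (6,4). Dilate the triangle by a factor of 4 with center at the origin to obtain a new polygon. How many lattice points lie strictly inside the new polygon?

147

The shoelace formula gives twice the area as |((-1)·0 − 3·1) + (3·4 − 6·0) + (6·1 − (-1)·4)| = 19, so the area is 9.5.
Along each edge there are gcd(|Δx|,|Δy|)+1 lattice points, so counting each shared vertex once the boundary has gcd(4,1) + gcd(3,4) + gcd(7,3) = 1+1+1 = 3.
Scaling by 4 multiplies the area by 4² = 16 (so the new area is 152) and multiplies the boundary lattice-point count by 4, giving 12.
By Pick's theorem, the interior count of the dilated polygon is 152 − 12/2 + 1 = 147.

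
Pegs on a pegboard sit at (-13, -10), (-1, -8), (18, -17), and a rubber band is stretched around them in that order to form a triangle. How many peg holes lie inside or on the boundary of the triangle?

76

Using the shoelace formula, 2A = |[(-13)·(-8) − (-1)·(-10)] + [(-1)·(-17) − 18·(-8)] + [18·(-10) − (-13)·(-17)]| = 146, so the area is 73.
Summing gcd(|Δx|,|Δy|) over the edges gives the boundary count: gcd(12,2) + gcd(19,9) + gcd(31,7) = 2+1+1 = 4.
Pick's theorem gives I = A − B/2 + 1 = 73 − 4/2 + 1 = 72, so the closed region contains I + B = 72 + 4 = 76 lattice points.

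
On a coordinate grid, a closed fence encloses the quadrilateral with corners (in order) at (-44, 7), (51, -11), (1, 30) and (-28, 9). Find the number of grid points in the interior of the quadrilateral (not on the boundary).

1357

By the shoelace formula, twice the signed area is |[(-44)·(-11) − 51·7] + [51·30 − 1·(-11)] + [1·9 − (-28)·30] + [(-28)·7 − (-44)·9]| = 2717, so the area is 1358.5.
Summing gcd(|Δx|,|Δy|) over the edges gives the boundary count: gcd(95,18) + gcd(50,41) + gcd(29,21) + gcd(16,2) = 1+1+1+2 = 5.
Pick's theorem gives I = A − B/2 + 1 = 1358.5 − 5/2 + 1 = 1357.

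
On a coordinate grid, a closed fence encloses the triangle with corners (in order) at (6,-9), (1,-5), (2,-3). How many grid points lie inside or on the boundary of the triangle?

10

Using the shoelace formula, 2A = |(6·(-5) − 1·(-9)) + (1·(-3) − 2·(-5)) + (2·(-9) − 6·(-3))| = 14, so the area is 7.
The number of boundary lattice points is Σ gcd(|Δx|,|Δy|) = gcd(5,4) + gcd(1,2) + gcd(4,6) = 1+1+2 = 4.
Pick's theorem gives I = A − B/2 + 1 = 7 − 4/2 + 1 = 6, so the closed region contains I + B = 6 + 4 = 10 lattice points.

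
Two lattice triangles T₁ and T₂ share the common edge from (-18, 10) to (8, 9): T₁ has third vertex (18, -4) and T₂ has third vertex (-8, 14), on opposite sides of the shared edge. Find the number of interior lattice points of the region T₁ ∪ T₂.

The union is the simple quadrilateral with vertices (-18, 10), (18, -4), (8, 9), (-8, 14) in order.
Using the shoelace formula, 2A = |((-18)·(-4) − 18·10) + (18·9 − 8·(-4)) + (8·14 − (-8)·9) + ((-8)·10 − (-18)·14)| = 442, so the area is 221.
The number of boundary lattice points is Σ gcd(|Δx|,|Δy|) = gcd(36,14) + gcd(10,13) + gcd(16,5) + gcd(10,4) = 2+1+1+2 = 6.
By Pick's theorem I = A − B/2 + 1 = 221 − 6/2 + 1 = 219.

219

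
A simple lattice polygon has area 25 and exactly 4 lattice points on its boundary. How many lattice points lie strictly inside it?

24

From Pick's theorem, I = A − B/2 + 1 = 25 − 4/2 + 1 = 24.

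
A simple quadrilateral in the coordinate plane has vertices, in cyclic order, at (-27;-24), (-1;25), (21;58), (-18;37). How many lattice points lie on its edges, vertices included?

16

Summing gcd(|Δx|,|Δy|) over the edges gives the boundary count: gcd(26,49) + gcd(22,33) + gcd(39,21) + gcd(9,61) = 1+11+3+1 = 16.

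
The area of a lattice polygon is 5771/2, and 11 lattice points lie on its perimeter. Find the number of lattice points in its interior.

From Pick's theorem, I = A − B/2 + 1 = 5771/2 − 11/2 + 1 = 2881.

2881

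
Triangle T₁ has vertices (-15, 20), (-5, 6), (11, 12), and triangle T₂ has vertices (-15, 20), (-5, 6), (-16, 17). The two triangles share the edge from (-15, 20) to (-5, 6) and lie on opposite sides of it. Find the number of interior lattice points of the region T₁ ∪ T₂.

157

The union is the simple quadrilateral with vertices (-15, 20), (11, 12), (-5, 6), (-16, 17) in order.
The shoelace formula gives twice the area as |[(-15)·12 − 11·20] + [11·6 − (-5)·12] + [(-5)·17 − (-16)·6] + [(-16)·20 − (-15)·17]| = 328, so the area is 164.
The number of boundary lattice points is Σ gcd(|Δx|,|Δy|) = gcd(26,8) + gcd(16,6) + gcd(11,11) + gcd(1,3) = 2+2+11+1 = 16.
By Pick's theorem I = A − B/2 + 1 = 164 − 16/2 + 1 = 157.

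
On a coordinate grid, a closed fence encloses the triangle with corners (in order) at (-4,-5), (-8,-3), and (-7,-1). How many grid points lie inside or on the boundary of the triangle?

By the shoelace formula, twice the signed area is |((-4)·(-3) − (-8)·(-5)) + ((-8)·(-1) − (-7)·(-3)) + ((-7)·(-5) − (-4)·(-1))| = 10, so the area is 5.
The number of boundary lattice points is Σ gcd(|Δx|,|Δy|) = gcd(4,2) + gcd(1,2) + gcd(3,4) = 2+1+1 = 4.
Pick's theorem gives I = A − B/2 + 1 = 5 − 4/2 + 1 = 4, so the closed region contains I + B = 4 + 4 = 8 lattice points.

8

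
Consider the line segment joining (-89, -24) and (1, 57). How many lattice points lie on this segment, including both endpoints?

The number of lattice points on a segment between lattice points is gcd(|Δx|,|Δy|) + 1 = gcd(90,81) + 1 = 9 + 1 = 10.

10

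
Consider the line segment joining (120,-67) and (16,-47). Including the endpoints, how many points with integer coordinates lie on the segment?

5

The number of lattice points on a segment between lattice points is gcd(|Δx|,|Δy|) + 1 = gcd(104,20) + 1 = 4 + 1 = 5.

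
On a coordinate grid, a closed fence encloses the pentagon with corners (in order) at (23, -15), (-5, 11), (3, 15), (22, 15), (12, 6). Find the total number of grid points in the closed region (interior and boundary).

305

The shoelace formula gives twice the area as |(23·11 − (-5)·(-15)) + ((-5)·15 − 3·11) + (3·15 − 22·15) + (22·6 − 12·15) + (12·(-15) − 23·6)| = 581, so the area is 290.5.
Along each edge there are gcd(|Δx|,|Δy|)+1 lattice points, so counting each shared vertex once the boundary has gcd(28,26) + gcd(8,4) + gcd(19,0) + gcd(10,9) + gcd(11,21) = 2+4+19+1+1 = 27.
Pick's theorem gives I = A − B/2 + 1 = 290.5 − 27/2 + 1 = 278, so the closed region contains I + B = 278 + 27 = 305 lattice points.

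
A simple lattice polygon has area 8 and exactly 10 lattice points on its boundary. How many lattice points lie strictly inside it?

4

Pick's theorem A = I + B/2 − 1 rearranges to I = A − B/2 + 1 = 8 − 10/2 + 1 = 4.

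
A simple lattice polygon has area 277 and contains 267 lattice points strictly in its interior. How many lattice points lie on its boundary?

22

Pick's theorem gives A = I + B/2 − 1, so B = 2(A − I + 1) = 2(277 − 267 + 1) = 22.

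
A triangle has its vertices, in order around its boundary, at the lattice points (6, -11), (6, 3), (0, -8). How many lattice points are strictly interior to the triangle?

Using the shoelace formula, 2A = |(6·3 − 6·(-11)) + (6·(-8) − 0·3) + (0·(-11) − 6·(-8))| = 84, so the area is 42.
Summing gcd(|Δx|,|Δy|) over the edges gives the boundary count: gcd(0,14) + gcd(6,11) + gcd(6,3) = 14+1+3 = 18.
By Pick's theorem A = I + B/2 − 1, so I = 42 − 18/2 + 1 = 34.

34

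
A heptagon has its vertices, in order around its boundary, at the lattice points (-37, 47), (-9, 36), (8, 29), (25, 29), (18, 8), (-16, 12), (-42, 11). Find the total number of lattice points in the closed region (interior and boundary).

1600

By the shoelace formula, twice the signed area is |[(-37)·36 − (-9)·47] + [(-9)·29 − 8·36] + [8·29 − 25·29] + [25·8 − 18·29] + [18·12 − (-16)·8] + [(-16)·11 − (-42)·12] + [(-42)·47 − (-37)·11]| = 3168, so the area is 1584.
The number of boundary lattice points is Σ gcd(|Δx|,|Δy|) = gcd(28,11) + gcd(17,7) + gcd(17,0) + gcd(7,21) + gcd(34,4) + gcd(26,1) + gcd(5,36) = 1+1+17+7+2+1+1 = 30.
Pick's theorem gives I = A − B/2 + 1 = 1584 − 30/2 + 1 = 1570, so the closed region contains I + B = 1570 + 30 = 1600 lattice points.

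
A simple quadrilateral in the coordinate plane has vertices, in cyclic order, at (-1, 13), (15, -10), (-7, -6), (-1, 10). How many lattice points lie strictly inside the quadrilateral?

209

By the shoelace formula, twice the signed area is |[(-1)·(-10) − 15·13] + [15·(-6) − (-7)·(-10)] + [(-7)·10 − (-1)·(-6)] + [(-1)·13 − (-1)·10]| = 424, so the area is 212.
Along each edge there are gcd(|Δx|,|Δy|)+1 lattice points, so counting each shared vertex once the boundary has gcd(16,23) + gcd(22,4) + gcd(6,16) + gcd(0,3) = 1+2+2+3 = 8.
By Pick's theorem A = I + B/2 − 1, so I = 212 − 8/2 + 1 = 209.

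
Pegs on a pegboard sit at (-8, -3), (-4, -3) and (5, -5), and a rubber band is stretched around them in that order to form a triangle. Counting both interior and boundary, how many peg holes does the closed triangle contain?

8

The shoelace formula gives twice the area as |[(-8)·(-3) − (-4)·(-3)] + [(-4)·(-5) − 5·(-3)] + [5·(-3) − (-8)·(-5)]| = 8, so the area is 4.
Summing gcd(|Δx|,|Δy|) over the edges gives the boundary count: gcd(4,0) + gcd(9,2) + gcd(13,2) = 4+1+1 = 6.
Pick's theorem gives I = A − B/2 + 1 = 4 − 6/2 + 1 = 2, so the closed region contains I + B = 2 + 6 = 8 lattice points.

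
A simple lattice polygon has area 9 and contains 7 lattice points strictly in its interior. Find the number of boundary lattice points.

6

Pick's theorem gives A = I + B/2 − 1, so B = 2(A − I + 1) = 2(9 − 7 + 1) = 6.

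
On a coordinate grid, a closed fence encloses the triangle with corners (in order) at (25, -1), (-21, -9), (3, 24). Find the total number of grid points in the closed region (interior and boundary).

The shoelace formula gives twice the area as |(25·(-9) − (-21)·(-1)) + ((-21)·24 − 3·(-9)) + (3·(-1) − 25·24)| = 1326, so the area is 663.
The number of boundary lattice points is Σ gcd(|Δx|,|Δy|) = gcd(46,8) + gcd(24,33) + gcd(22,25) = 2+3+1 = 6.
Pick's theorem gives I = A − B/2 + 1 = 663 − 6/2 + 1 = 661, so the closed region contains I + B = 661 + 6 = 667 lattice points.

667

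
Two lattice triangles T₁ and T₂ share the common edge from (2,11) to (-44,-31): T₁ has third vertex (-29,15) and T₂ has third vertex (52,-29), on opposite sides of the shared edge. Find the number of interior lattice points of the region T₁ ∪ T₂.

The union is the simple quadrilateral with vertices (2,11), (-29,15), (-44,-31), (52,-29) in order.
By the shoelace formula, twice the signed area is |(2·15 − (-29)·11) + ((-29)·(-31) − (-44)·15) + ((-44)·(-29) − 52·(-31)) + (52·11 − 2·(-29))| = 5426, so the area is 2713.
The number of boundary lattice points is Σ gcd(|Δx|,|Δy|) = gcd(31,4) + gcd(15,46) + gcd(96,2) + gcd(50,40) = 1+1+2+10 = 14.
By Pick's theorem I = A − B/2 + 1 = 2713 − 14/2 + 1 = 2707.

2707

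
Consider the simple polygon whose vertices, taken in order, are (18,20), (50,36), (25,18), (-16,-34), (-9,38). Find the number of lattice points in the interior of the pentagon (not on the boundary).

1333

The shoelace formula gives twice the area as |[18·36 − 50·20] + [50·18 − 25·36] + [25·(-34) − (-16)·18] + [(-16)·38 − (-9)·(-34)] + [(-9)·20 − 18·38]| = 2692, so the area is 1346.
The number of boundary lattice points is Σ gcd(|Δx|,|Δy|) = gcd(32,16) + gcd(25,18) + gcd(41,52) + gcd(7,72) + gcd(27,18) = 16+1+1+1+9 = 28.
By Pick's theorem A = I + B/2 − 1, so I = 1346 − 28/2 + 1 = 1333.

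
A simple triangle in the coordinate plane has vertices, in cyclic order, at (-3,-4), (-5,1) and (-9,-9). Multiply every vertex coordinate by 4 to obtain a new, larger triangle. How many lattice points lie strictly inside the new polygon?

The shoelace formula gives twice the area as |((-3)·1 − (-5)·(-4)) + ((-5)·(-9) − (-9)·1) + ((-9)·(-4) − (-3)·(-9))| = 40, so the area is 20.
Along each edge there are gcd(|Δx|,|Δy|)+1 lattice points, so counting each shared vertex once the boundary has gcd(2,5) + gcd(4,10) + gcd(6,5) = 1+2+1 = 4.
Scaling by 4 multiplies the area by 4² = 16 (so the new area is 320) and multiplies the boundary lattice-point count by 4, giving 16.
By Pick's theorem, the interior count of the dilated polygon is 320 − 16/2 + 1 = 313.

313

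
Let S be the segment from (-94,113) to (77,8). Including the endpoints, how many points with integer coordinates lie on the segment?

4

The number of lattice points on a segment between lattice points is gcd(|Δx|,|Δy|) + 1 = gcd(171,105) + 1 = 3 + 1 = 4.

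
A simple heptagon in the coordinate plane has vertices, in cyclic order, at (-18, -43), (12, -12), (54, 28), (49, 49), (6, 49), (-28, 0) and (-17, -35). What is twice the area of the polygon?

7550

The shoelace formula gives twice the area as |[(-18)·(-12) − 12·(-43)] + [12·28 − 54·(-12)] + [54·49 − 49·28] + [49·49 − 6·49] + [6·0 − (-28)·49] + [(-28)·(-35) − (-17)·0] + [(-17)·(-43) − (-18)·(-35)]| = 7550, so the area is 3775.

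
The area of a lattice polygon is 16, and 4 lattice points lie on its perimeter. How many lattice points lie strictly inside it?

15

Pick's theorem A = I + B/2 − 1 rearranges to I = A − B/2 + 1 = 16 − 4/2 + 1 = 15.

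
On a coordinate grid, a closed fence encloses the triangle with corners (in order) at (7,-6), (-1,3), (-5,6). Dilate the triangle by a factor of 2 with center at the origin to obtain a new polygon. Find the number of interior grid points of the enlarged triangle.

Using the shoelace formula, 2A = |(7·3 − (-1)·(-6)) + ((-1)·6 − (-5)·3) + ((-5)·(-6) − 7·6)| = 12, so the area is 6.
Summing gcd(|Δx|,|Δy|) over the edges gives the boundary count: gcd(8,9) + gcd(4,3) + gcd(12,12) = 1+1+12 = 14.
Scaling by 2 multiplies the area by 2² = 4 (so the new area is 24) and multiplies the boundary lattice-point count by 2, giving 28.
By Pick's theorem, the interior count of the dilated polygon is 24 − 28/2 + 1 = 11.

11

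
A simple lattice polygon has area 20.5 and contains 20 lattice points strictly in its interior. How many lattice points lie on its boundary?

3

Pick's theorem gives A = I + B/2 − 1, so B = 2(A − I + 1) = 2(20.5 − 20 + 1) = 3.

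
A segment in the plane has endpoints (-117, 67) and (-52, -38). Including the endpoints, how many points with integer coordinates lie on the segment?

6

The number of lattice points on a segment between lattice points is gcd(|Δx|,|Δy|) + 1 = gcd(65,105) + 1 = 5 + 1 = 6.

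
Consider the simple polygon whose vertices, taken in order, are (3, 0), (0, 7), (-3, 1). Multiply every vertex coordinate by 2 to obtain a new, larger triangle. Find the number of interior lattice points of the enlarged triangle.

Using the shoelace formula, 2A = |(3·7 − 0·0) + (0·1 − (-3)·7) + ((-3)·0 − 3·1)| = 39, so the area is 19.5.
Along each edge there are gcd(|Δx|,|Δy|)+1 lattice points, so counting each shared vertex once the boundary has gcd(3,7) + gcd(3,6) + gcd(6,1) = 1+3+1 = 5.
Scaling by 2 multiplies the area by 2² = 4 (so the new area is 78) and multiplies the boundary lattice-point count by 2, giving 10.
By Pick's theorem, the interior count of the dilated polygon is 78 − 10/2 + 1 = 74.

74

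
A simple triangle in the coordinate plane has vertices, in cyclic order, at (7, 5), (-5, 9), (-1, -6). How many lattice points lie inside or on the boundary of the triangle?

The shoelace formula gives twice the area as |[7·9 − (-5)·5] + [(-5)·(-6) − (-1)·9] + [(-1)·5 − 7·(-6)]| = 164, so the area is 82.
The number of boundary lattice points is Σ gcd(|Δx|,|Δy|) = gcd(12,4) + gcd(4,15) + gcd(8,11) = 4+1+1 = 6.
Pick's theorem gives I = A − B/2 + 1 = 82 − 6/2 + 1 = 80, so the closed region contains I + B = 80 + 6 = 86 lattice points.

86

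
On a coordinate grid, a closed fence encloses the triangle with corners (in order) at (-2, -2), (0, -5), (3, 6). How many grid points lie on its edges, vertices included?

3

Summing gcd(|Δx|,|Δy|) over the edges gives the boundary count: gcd(2,3) + gcd(3,11) + gcd(5,8) = 1+1+1 = 3.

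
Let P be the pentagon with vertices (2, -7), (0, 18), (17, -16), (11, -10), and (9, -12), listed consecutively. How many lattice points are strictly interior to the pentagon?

Using the shoelace formula, 2A = |(2·18 − 0·(-7)) + (0·(-16) − 17·18) + (17·(-10) − 11·(-16)) + (11·(-12) − 9·(-10)) + (9·(-7) − 2·(-12))| = 345, so the area is 172.5.
Summing gcd(|Δx|,|Δy|) over the edges gives the boundary count: gcd(2,25) + gcd(17,34) + gcd(6,6) + gcd(2,2) + gcd(7,5) = 1+17+6+2+1 = 27.
By Pick's theorem A = I + B/2 − 1, so I = 172.5 − 27/2 + 1 = 160.

160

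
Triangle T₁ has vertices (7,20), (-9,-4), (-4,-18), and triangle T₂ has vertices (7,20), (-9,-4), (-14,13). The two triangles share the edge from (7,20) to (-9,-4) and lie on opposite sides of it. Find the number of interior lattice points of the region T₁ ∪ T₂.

The union is the simple quadrilateral with vertices (7,20), (-4,-18), (-9,-4), (-14,13) in order.
By the shoelace formula, twice the signed area is |(7·(-18) − (-4)·20) + ((-4)·(-4) − (-9)·(-18)) + ((-9)·13 − (-14)·(-4)) + ((-14)·20 − 7·13)| = 736, so the area is 368.
The number of boundary lattice points is Σ gcd(|Δx|,|Δy|) = gcd(11,38) + gcd(5,14) + gcd(5,17) + gcd(21,7) = 1+1+1+7 = 10.
By Pick's theorem I = A − B/2 + 1 = 368 − 10/2 + 1 = 364.

364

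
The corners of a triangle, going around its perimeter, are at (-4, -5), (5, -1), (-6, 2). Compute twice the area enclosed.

71

By the shoelace formula, twice the signed area is |[(-4)·(-1) − 5·(-5)] + [5·2 − (-6)·(-1)] + [(-6)·(-5) − (-4)·2]| = 71, so the area is 35.5.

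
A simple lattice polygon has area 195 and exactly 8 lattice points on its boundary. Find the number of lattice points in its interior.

From Pick's theorem, I = A − B/2 + 1 = 195 − 8/2 + 1 = 192.

192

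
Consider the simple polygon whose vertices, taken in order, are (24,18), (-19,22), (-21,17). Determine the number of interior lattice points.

111

Using the shoelace formula, 2A = |(24·22 − (-19)·18) + ((-19)·17 − (-21)·22) + ((-21)·18 − 24·17)| = 223, so the area is 223/2.
Along each edge there are gcd(|Δx|,|Δy|)+1 lattice points, so counting each shared vertex once the boundary has gcd(43,4) + gcd(2,5) + gcd(45,1) = 1+1+1 = 3.
Pick's theorem gives I = A − B/2 + 1 = 223/2 − 3/2 + 1 = 111.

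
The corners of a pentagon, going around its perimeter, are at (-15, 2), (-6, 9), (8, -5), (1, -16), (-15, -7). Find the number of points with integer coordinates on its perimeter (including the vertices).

Summing gcd(|Δx|,|Δy|) over the edges gives the boundary count: gcd(9,7) + gcd(14,14) + gcd(7,11) + gcd(16,9) + gcd(0,9) = 1+14+1+1+9 = 26.

26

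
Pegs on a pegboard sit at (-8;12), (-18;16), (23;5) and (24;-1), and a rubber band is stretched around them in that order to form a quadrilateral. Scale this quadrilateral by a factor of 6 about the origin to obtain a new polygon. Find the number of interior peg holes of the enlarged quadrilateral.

4180

Using the shoelace formula, 2A = |[(-8)·16 − (-18)·12] + [(-18)·5 − 23·16] + [23·(-1) − 24·5] + [24·12 − (-8)·(-1)]| = 233, so the area is 116.5.
Along each edge there are gcd(|Δx|,|Δy|)+1 lattice points, so counting each shared vertex once the boundary has gcd(10,4) + gcd(41,11) + gcd(1,6) + gcd(32,13) = 2+1+1+1 = 5.
Scaling by 6 multiplies the area by 6² = 36 (so the new area is 4194) and multiplies the boundary lattice-point count by 6, giving 30.
By Pick's theorem, the interior count of the dilated polygon is 4194 − 30/2 + 1 = 4180.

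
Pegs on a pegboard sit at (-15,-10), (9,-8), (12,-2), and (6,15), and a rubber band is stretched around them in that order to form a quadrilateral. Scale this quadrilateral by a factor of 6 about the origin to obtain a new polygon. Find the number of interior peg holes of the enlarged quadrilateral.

11590

By the shoelace formula, twice the signed area is |[(-15)·(-8) − 9·(-10)] + [9·(-2) − 12·(-8)] + [12·15 − 6·(-2)] + [6·(-10) − (-15)·15]| = 645, so the area is 322.5.
Summing gcd(|Δx|,|Δy|) over the edges gives the boundary count: gcd(24,2) + gcd(3,6) + gcd(6,17) + gcd(21,25) = 2+3+1+1 = 7.
Scaling by 6 multiplies the area by 6² = 36 (so the new area is 11610) and multiplies the boundary lattice-point count by 6, giving 42.
By Pick's theorem, the interior count of the dilated polygon is 11610 − 42/2 + 1 = 11590.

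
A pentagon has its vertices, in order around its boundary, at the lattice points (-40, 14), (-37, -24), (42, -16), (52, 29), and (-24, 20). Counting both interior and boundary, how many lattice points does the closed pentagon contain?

3670

The shoelace formula gives twice the area as |((-40)·(-24) − (-37)·14) + ((-37)·(-16) − 42·(-24)) + (42·29 − 52·(-16)) + (52·20 − (-24)·29) + ((-24)·14 − (-40)·20)| = 7328, so the area is 3664.
The number of boundary lattice points is Σ gcd(|Δx|,|Δy|) = gcd(3,38) + gcd(79,8) + gcd(10,45) + gcd(76,9) + gcd(16,6) = 1+1+5+1+2 = 10.
Pick's theorem gives I = A − B/2 + 1 = 3664 − 10/2 + 1 = 3660, so the closed region contains I + B = 3660 + 10 = 3670 lattice points.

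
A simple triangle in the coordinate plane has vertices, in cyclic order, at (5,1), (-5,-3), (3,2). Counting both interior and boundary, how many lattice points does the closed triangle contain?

12

Using the shoelace formula, 2A = |[5·(-3) − (-5)·1] + [(-5)·2 − 3·(-3)] + [3·1 − 5·2]| = 18, so the area is 9.
Summing gcd(|Δx|,|Δy|) over the edges gives the boundary count: gcd(10,4) + gcd(8,5) + gcd(2,1) = 2+1+1 = 4.
Pick's theorem gives I = A − B/2 + 1 = 9 − 4/2 + 1 = 8, so the closed region contains I + B = 8 + 4 = 12 lattice points.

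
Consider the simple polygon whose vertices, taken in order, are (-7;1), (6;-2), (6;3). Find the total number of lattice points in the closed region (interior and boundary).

By the shoelace formula, twice the signed area is |[(-7)·(-2) − 6·1] + [6·3 − 6·(-2)] + [6·1 − (-7)·3]| = 65, so the area is 32.5.
The number of boundary lattice points is Σ gcd(|Δx|,|Δy|) = gcd(13,3) + gcd(0,5) + gcd(13,2) = 1+5+1 = 7.
Pick's theorem gives I = A − B/2 + 1 = 32.5 − 7/2 + 1 = 30, so the closed region contains I + B = 30 + 7 = 37 lattice points.

37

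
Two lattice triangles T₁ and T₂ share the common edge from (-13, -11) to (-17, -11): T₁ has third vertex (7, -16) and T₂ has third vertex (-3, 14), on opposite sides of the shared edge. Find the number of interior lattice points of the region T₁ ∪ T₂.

The union is the simple quadrilateral with vertices (-13, -11), (7, -16), (-17, -11), (-3, 14) in order.
By the shoelace formula, twice the signed area is |[(-13)·(-16) − 7·(-11)] + [7·(-11) − (-17)·(-16)] + [(-17)·14 − (-3)·(-11)] + [(-3)·(-11) − (-13)·14]| = 120, so the area is 60.
The number of boundary lattice points is Σ gcd(|Δx|,|Δy|) = gcd(20,5) + gcd(24,5) + gcd(14,25) + gcd(10,25) = 5+1+1+5 = 12.
By Pick's theorem I = A − B/2 + 1 = 60 − 12/2 + 1 = 55.

55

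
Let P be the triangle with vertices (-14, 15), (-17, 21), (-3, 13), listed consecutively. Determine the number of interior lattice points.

Using the shoelace formula, 2A = |((-14)·21 − (-17)·15) + ((-17)·13 − (-3)·21) + ((-3)·15 − (-14)·13)| = 60, so the area is 30.
Along each edge there are gcd(|Δx|,|Δy|)+1 lattice points, so counting each shared vertex once the boundary has gcd(3,6) + gcd(14,8) + gcd(11,2) = 3+2+1 = 6.
Pick's theorem gives I = A − B/2 + 1 = 30 − 6/2 + 1 = 28.

28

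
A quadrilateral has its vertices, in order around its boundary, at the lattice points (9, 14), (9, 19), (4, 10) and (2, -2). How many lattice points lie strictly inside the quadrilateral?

The shoelace formula gives twice the area as |[9·19 − 9·14] + [9·10 − 4·19] + [4·(-2) − 2·10] + [2·14 − 9·(-2)]| = 77, so the area is 77/2.
Summing gcd(|Δx|,|Δy|) over the edges gives the boundary count: gcd(0,5) + gcd(5,9) + gcd(2,12) + gcd(7,16) = 5+1+2+1 = 9.
By Pick's theorem A = I + B/2 − 1, so I = 77/2 − 9/2 + 1 = 35.

35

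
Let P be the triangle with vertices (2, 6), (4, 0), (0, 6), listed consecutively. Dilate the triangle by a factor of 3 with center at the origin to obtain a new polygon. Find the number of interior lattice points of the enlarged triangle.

46

The shoelace formula gives twice the area as |(2·0 − 4·6) + (4·6 − 0·0) + (0·6 − 2·6)| = 12, so the area is 6.
Summing gcd(|Δx|,|Δy|) over the edges gives the boundary count: gcd(2,6) + gcd(4,6) + gcd(2,0) = 2+2+2 = 6.
Scaling by 3 multiplies the area by 3² = 9 (so the new area is 54) and multiplies the boundary lattice-point count by 3, giving 18.
By Pick's theorem, the interior count of the dilated polygon is 54 − 18/2 + 1 = 46.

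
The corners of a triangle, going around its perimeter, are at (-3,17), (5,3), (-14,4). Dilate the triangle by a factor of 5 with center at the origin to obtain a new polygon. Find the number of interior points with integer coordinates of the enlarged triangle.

3216

The shoelace formula gives twice the area as |((-3)·3 − 5·17) + (5·4 − (-14)·3) + ((-14)·17 − (-3)·4)| = 258, so the area is 129.
Summing gcd(|Δx|,|Δy|) over the edges gives the boundary count: gcd(8,14) + gcd(19,1) + gcd(11,13) = 2+1+1 = 4.
Scaling by 5 multiplies the area by 5² = 25 (so the new area is 3225) and multiplies the boundary lattice-point count by 5, giving 20.
By Pick's theorem, the interior count of the dilated polygon is 3225 − 20/2 + 1 = 3216.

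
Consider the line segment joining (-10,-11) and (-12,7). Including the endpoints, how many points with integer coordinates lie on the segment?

The number of lattice points on a segment between lattice points is gcd(|Δx|,|Δy|) + 1 = gcd(2,18) + 1 = 2 + 1 = 3.

3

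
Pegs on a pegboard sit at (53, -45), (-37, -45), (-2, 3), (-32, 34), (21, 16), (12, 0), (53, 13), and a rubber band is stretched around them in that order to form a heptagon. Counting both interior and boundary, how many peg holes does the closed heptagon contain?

By the shoelace formula, twice the signed area is |[53·(-45) − (-37)·(-45)] + [(-37)·3 − (-2)·(-45)] + [(-2)·34 − (-32)·3] + [(-32)·16 − 21·34] + [21·0 − 12·16] + [12·13 − 53·0] + [53·(-45) − 53·13]| = 8559, so the area is 8559/2.
The number of boundary lattice points is Σ gcd(|Δx|,|Δy|) = gcd(90,0) + gcd(35,48) + gcd(30,31) + gcd(53,18) + gcd(9,16) + gcd(41,13) + gcd(0,58) = 90+1+1+1+1+1+58 = 153.
Pick's theorem gives I = A − B/2 + 1 = 8559/2 − 153/2 + 1 = 4204, so the closed region contains I + B = 4204 + 153 = 4357 lattice points.

4357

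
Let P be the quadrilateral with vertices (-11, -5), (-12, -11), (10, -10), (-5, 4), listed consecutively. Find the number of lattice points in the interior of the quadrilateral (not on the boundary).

Using the shoelace formula, 2A = |((-11)·(-11) − (-12)·(-5)) + ((-12)·(-10) − 10·(-11)) + (10·4 − (-5)·(-10)) + ((-5)·(-5) − (-11)·4)| = 350, so the area is 175.
Summing gcd(|Δx|,|Δy|) over the edges gives the boundary count: gcd(1,6) + gcd(22,1) + gcd(15,14) + gcd(6,9) = 1+1+1+3 = 6.
Pick's theorem gives I = A − B/2 + 1 = 175 − 6/2 + 1 = 173.

173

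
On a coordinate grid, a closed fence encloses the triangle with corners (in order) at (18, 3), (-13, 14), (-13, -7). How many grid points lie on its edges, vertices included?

23

Summing gcd(|Δx|,|Δy|) over the edges gives the boundary count: gcd(31,11) + gcd(0,21) + gcd(31,10) = 1+21+1 = 23.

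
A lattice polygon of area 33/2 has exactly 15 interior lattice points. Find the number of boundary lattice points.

5

Pick's theorem gives A = I + B/2 − 1, so B = 2(A − I + 1) = 2(33/2 − 15 + 1) = 5.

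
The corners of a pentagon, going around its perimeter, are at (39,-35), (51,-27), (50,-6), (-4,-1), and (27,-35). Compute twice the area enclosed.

The shoelace formula gives twice the area as |[39·(-27) − 51·(-35)] + [51·(-6) − 50·(-27)] + [50·(-1) − (-4)·(-6)] + [(-4)·(-35) − 27·(-1)] + [27·(-35) − 39·(-35)]| = 2289, so the area is 2289/2.

2289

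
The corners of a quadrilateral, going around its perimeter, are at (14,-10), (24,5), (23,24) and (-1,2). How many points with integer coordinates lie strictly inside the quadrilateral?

The shoelace formula gives twice the area as |[14·5 − 24·(-10)] + [24·24 − 23·5] + [23·2 − (-1)·24] + [(-1)·(-10) − 14·2]| = 823, so the area is 411.5.
Summing gcd(|Δx|,|Δy|) over the edges gives the boundary count: gcd(10,15) + gcd(1,19) + gcd(24,22) + gcd(15,12) = 5+1+2+3 = 11.
Pick's theorem gives I = A − B/2 + 1 = 411.5 − 11/2 + 1 = 407.

407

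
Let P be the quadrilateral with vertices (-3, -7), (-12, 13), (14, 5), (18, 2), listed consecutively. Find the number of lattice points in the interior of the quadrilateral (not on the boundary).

The shoelace formula gives twice the area as |((-3)·13 − (-12)·(-7)) + ((-12)·5 − 14·13) + (14·2 − 18·5) + (18·(-7) − (-3)·2)| = 547, so the area is 547/2.
The number of boundary lattice points is Σ gcd(|Δx|,|Δy|) = gcd(9,20) + gcd(26,8) + gcd(4,3) + gcd(21,9) = 1+2+1+3 = 7.
By Pick's theorem A = I + B/2 − 1, so I = 547/2 − 7/2 + 1 = 271.

271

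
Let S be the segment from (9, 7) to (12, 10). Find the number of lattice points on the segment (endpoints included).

4

The number of lattice points on a segment between lattice points is gcd(|Δx|,|Δy|) + 1 = gcd(3,3) + 1 = 3 + 1 = 4.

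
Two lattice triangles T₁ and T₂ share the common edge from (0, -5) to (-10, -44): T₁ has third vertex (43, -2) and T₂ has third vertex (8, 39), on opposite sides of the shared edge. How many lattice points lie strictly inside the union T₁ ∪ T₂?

885

The union is the simple quadrilateral with vertices (0, -5), (43, -2), (-10, -44), (8, 39) in order.
The shoelace formula gives twice the area as |(0·(-2) − 43·(-5)) + (43·(-44) − (-10)·(-2)) + ((-10)·39 − 8·(-44)) + (8·(-5) − 0·39)| = 1775, so the area is 1775/2.
The number of boundary lattice points is Σ gcd(|Δx|,|Δy|) = gcd(43,3) + gcd(53,42) + gcd(18,83) + gcd(8,44) = 1+1+1+4 = 7.
By Pick's theorem I = A − B/2 + 1 = 1775/2 − 7/2 + 1 = 885.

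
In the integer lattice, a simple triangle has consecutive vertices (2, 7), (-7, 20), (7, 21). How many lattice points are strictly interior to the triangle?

Using the shoelace formula, 2A = |(2·20 − (-7)·7) + ((-7)·21 − 7·20) + (7·7 − 2·21)| = 191, so the area is 191/2.
Summing gcd(|Δx|,|Δy|) over the edges gives the boundary count: gcd(9,13) + gcd(14,1) + gcd(5,14) = 1+1+1 = 3.
Pick's theorem gives I = A − B/2 + 1 = 191/2 − 3/2 + 1 = 95.

95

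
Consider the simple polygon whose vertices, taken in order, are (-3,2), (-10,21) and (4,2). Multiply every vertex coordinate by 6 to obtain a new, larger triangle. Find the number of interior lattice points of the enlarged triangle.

2368

The shoelace formula gives twice the area as |[(-3)·21 − (-10)·2] + [(-10)·2 − 4·21] + [4·2 − (-3)·2]| = 133, so the area is 133/2.
Summing gcd(|Δx|,|Δy|) over the edges gives the boundary count: gcd(7,19) + gcd(14,19) + gcd(7,0) = 1+1+7 = 9.
Scaling by 6 multiplies the area by 6² = 36 (so the new area is 2394) and multiplies the boundary lattice-point count by 6, giving 54.
By Pick's theorem, the interior count of the dilated polygon is 2394 − 54/2 + 1 = 2368.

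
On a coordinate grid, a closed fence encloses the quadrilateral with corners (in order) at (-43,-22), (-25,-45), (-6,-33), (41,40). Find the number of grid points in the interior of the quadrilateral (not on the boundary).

The shoelace formula gives twice the area as |[(-43)·(-45) − (-25)·(-22)] + [(-25)·(-33) − (-6)·(-45)] + [(-6)·40 − 41·(-33)] + [41·(-22) − (-43)·40]| = 3871, so the area is 1935.5.
The number of boundary lattice points is Σ gcd(|Δx|,|Δy|) = gcd(18,23) + gcd(19,12) + gcd(47,73) + gcd(84,62) = 1+1+1+2 = 5.
Pick's theorem gives I = A − B/2 + 1 = 1935.5 − 5/2 + 1 = 1934.

1934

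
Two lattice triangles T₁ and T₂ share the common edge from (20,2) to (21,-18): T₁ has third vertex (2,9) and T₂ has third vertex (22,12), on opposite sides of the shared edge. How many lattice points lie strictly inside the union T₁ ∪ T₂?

200

The union is the simple quadrilateral with vertices (20,2), (2,9), (21,-18), (22,12) in order.
By the shoelace formula, twice the signed area is |(20·9 − 2·2) + (2·(-18) − 21·9) + (21·12 − 22·(-18)) + (22·2 − 20·12)| = 403, so the area is 201.5.
Summing gcd(|Δx|,|Δy|) over the edges gives the boundary count: gcd(18,7) + gcd(19,27) + gcd(1,30) + gcd(2,10) = 1+1+1+2 = 5.
By Pick's theorem I = A − B/2 + 1 = 201.5 − 5/2 + 1 = 200.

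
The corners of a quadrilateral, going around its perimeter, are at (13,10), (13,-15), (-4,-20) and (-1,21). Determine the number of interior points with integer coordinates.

503

By the shoelace formula, twice the signed area is |(13·(-15) − 13·10) + (13·(-20) − (-4)·(-15)) + ((-4)·21 − (-1)·(-20)) + ((-1)·10 − 13·21)| = 1032, so the area is 516.
Summing gcd(|Δx|,|Δy|) over the edges gives the boundary count: gcd(0,25) + gcd(17,5) + gcd(3,41) + gcd(14,11) = 25+1+1+1 = 28.
By Pick's theorem A = I + B/2 − 1, so I = 516 − 28/2 + 1 = 503.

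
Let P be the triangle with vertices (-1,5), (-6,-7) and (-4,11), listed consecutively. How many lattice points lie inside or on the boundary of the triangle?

Using the shoelace formula, 2A = |((-1)·(-7) − (-6)·5) + ((-6)·11 − (-4)·(-7)) + ((-4)·5 − (-1)·11)| = 66, so the area is 33.
Along each edge there are gcd(|Δx|,|Δy|)+1 lattice points, so counting each shared vertex once the boundary has gcd(5,12) + gcd(2,18) + gcd(3,6) = 1+2+3 = 6.
Pick's theorem gives I = A − B/2 + 1 = 33 − 6/2 + 1 = 31, so the closed region contains I + B = 31 + 6 = 37 lattice points.

37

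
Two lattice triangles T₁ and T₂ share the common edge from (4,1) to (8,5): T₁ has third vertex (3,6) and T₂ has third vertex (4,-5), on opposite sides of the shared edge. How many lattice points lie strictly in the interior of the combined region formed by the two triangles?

20

The union is the simple quadrilateral with vertices (4,1), (3,6), (8,5), (4,-5) in order.
By the shoelace formula, twice the signed area is |(4·6 − 3·1) + (3·5 − 8·6) + (8·(-5) − 4·5) + (4·1 − 4·(-5))| = 48, so the area is 24.
Along each edge there are gcd(|Δx|,|Δy|)+1 lattice points, so counting each shared vertex once the boundary has gcd(1,5) + gcd(5,1) + gcd(4,10) + gcd(0,6) = 1+1+2+6 = 10.
By Pick's theorem I = A − B/2 + 1 = 24 − 10/2 + 1 = 20.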